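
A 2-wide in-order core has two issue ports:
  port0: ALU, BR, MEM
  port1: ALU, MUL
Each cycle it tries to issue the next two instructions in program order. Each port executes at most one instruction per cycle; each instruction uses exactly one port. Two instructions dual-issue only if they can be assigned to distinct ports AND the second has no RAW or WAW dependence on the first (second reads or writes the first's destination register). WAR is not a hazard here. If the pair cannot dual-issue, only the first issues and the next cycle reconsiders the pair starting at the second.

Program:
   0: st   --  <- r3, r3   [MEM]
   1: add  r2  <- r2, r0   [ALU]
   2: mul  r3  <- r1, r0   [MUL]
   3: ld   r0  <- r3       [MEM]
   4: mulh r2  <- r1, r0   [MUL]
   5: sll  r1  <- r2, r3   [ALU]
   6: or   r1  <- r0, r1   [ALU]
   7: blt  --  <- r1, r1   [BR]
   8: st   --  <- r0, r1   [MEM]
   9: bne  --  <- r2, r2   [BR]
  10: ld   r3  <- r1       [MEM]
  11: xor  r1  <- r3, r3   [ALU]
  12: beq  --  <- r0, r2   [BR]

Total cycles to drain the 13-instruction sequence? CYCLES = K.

CYCLES = 11

0. st.MEM+add.ALU @i0+i1  | dual
1. mul.MUL @i2  | RAW r3
2. ld.MEM @i3  | RAW r0
3. mulh.MUL @i4  | RAW r2
4. sll.ALU @i5  | RAW+WAW r1
5. or.ALU @i6  | RAW r1
6. blt.BR @i7  | no-port BR/MEM
7. st.MEM @i8  | no-port MEM/BR
8. bne.BR @i9  | no-port BR/MEM
9. ld.MEM @i10  | RAW r3
10. xor.ALU+beq.BR @i11+i12  | dual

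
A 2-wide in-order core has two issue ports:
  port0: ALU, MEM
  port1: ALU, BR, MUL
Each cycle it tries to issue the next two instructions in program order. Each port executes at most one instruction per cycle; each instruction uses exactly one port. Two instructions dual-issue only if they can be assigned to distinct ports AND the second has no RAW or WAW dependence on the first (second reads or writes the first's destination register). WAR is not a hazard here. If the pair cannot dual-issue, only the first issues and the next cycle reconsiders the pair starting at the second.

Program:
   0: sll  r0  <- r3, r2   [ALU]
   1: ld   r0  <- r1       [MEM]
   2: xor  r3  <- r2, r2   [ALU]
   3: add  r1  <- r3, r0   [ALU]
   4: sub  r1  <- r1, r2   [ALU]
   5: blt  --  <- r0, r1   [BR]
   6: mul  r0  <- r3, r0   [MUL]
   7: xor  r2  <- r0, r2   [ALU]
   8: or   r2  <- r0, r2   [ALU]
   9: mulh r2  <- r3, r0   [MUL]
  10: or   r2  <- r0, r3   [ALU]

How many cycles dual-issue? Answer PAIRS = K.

PAIRS = 1

[0] i0  sll  -- WAW r0
[1] i1&i2  ld xor  -- pair
[2] i3  add  -- RAW+WAW r1
[3] i4  sub  -- RAW r1
[4] i5  blt  -- no-port BR/MUL
[5] i6  mul  -- RAW r0
[6] i7  xor  -- RAW+WAW r2
[7] i8  or  -- WAW r2
[8] i9  mulh  -- WAW r2
[9] i10  or  -- tail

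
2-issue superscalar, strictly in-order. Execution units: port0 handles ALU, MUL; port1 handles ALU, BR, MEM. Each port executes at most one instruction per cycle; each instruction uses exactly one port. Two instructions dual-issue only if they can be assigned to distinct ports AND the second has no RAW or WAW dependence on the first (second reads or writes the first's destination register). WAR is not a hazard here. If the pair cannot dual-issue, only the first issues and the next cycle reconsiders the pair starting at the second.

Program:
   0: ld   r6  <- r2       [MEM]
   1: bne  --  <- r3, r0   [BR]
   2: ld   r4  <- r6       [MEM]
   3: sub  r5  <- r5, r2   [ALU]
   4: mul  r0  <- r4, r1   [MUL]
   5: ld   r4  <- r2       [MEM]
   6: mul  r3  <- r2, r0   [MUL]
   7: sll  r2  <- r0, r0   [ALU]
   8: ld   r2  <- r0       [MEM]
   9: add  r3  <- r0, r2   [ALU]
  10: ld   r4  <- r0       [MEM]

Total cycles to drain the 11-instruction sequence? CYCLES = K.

t=0 i0:ld.MEM ; no-port MEM/BR
t=1 i1:bne.BR ; no-port BR/MEM
t=2 i2&i3:ld.MEM/sub.ALU ; pair
t=3 i4&i5:mul.MUL/ld.MEM ; pair
t=4 i6&i7:mul.MUL/sll.ALU ; pair
t=5 i8:ld.MEM ; RAW r2
t=6 i9&i10:add.ALU/ld.MEM ; pair

CYCLES = 7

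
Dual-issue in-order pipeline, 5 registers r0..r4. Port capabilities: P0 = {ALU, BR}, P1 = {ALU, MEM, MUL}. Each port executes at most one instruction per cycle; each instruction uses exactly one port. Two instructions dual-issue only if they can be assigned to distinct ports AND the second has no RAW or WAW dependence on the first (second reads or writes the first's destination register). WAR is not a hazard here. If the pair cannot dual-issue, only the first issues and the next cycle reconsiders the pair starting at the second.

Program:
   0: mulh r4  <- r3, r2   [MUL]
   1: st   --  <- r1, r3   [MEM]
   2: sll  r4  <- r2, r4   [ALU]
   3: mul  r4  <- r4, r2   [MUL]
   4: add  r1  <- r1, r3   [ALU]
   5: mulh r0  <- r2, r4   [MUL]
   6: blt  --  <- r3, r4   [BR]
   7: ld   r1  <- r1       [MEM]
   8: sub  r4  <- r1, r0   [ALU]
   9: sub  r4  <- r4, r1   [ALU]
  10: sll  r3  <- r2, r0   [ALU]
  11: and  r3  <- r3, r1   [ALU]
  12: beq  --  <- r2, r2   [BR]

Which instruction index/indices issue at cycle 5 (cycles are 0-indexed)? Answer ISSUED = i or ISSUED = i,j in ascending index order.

0. mulh.MUL @i0  | no-port MUL/MEM
1. st.MEM sll.ALU @i1,i2  | pair
2. mul.MUL add.ALU @i3,i4  | pair
3. mulh.MUL blt.BR @i5,i6  | pair
4. ld.MEM @i7  | RAW r1
5. sub.ALU @i8  | RAW+WAW r4
6. sub.ALU sll.ALU @i9,i10  | pair
7. and.ALU beq.BR @i11,i12  | pair

ISSUED = 8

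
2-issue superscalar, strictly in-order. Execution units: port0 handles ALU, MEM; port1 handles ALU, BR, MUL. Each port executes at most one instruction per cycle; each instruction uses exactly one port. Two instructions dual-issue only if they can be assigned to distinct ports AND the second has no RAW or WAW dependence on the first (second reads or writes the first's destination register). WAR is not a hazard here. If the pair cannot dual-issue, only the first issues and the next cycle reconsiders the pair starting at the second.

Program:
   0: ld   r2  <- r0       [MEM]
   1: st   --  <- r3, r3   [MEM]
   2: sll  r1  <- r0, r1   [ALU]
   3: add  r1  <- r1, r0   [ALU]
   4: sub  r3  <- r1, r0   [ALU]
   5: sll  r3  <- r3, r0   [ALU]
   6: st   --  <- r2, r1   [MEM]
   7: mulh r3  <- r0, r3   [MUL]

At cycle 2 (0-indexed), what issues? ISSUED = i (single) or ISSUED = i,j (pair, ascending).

ISSUED = 3

t=0 i0:ld ; no-port MEM/MEM
t=1 i1&i2:st+sll ; dual
t=2 i3:add ; RAW r1
t=3 i4:sub ; RAW+WAW r3
t=4 i5&i6:sll+st ; dual
t=5 i7:mulh ; tail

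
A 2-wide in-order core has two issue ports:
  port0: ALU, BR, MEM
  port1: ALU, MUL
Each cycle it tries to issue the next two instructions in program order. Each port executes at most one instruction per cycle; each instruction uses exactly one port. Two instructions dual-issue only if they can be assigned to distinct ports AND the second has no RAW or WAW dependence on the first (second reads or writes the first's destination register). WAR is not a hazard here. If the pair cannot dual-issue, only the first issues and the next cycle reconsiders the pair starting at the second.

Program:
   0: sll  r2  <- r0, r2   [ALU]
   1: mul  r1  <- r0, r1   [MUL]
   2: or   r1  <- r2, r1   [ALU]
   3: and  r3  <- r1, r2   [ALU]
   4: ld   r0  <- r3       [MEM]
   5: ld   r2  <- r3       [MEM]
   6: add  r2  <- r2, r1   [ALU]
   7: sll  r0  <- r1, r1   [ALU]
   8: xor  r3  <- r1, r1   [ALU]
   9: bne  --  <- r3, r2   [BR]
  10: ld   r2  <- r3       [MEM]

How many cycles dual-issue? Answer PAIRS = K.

PAIRS = 2

0. sll/mul @i0,i1  | 2-wide
1. or @i2  | RAW r1
2. and @i3  | RAW r3
3. ld @i4  | no-port MEM/MEM
4. ld @i5  | RAW+WAW r2
5. add/sll @i6,i7  | 2-wide
6. xor @i8  | RAW r3
7. bne @i9  | no-port BR/MEM
8. ld @i10  | tail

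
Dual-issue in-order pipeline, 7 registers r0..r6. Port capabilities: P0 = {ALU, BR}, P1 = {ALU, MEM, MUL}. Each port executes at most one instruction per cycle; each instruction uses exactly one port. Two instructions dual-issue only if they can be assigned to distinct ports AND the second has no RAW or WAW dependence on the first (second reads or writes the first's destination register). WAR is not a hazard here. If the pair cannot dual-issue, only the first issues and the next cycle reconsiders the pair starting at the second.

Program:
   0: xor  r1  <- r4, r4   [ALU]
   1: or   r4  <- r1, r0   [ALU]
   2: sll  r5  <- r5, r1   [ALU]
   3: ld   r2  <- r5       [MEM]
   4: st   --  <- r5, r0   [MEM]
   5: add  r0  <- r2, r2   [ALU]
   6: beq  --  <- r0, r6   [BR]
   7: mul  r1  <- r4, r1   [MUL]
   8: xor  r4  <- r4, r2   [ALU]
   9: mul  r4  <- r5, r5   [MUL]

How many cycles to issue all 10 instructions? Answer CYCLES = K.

CYCLES = 7

#0 head=0: xor i0 RAW r1
#1 head=1: or;sll i1&i2 pair
#2 head=3: ld i3 no-port MEM/MEM
#3 head=4: st;add i4&i5 pair
#4 head=6: beq;mul i6&i7 pair
#5 head=8: xor i8 WAW r4
#6 head=9: mul i9 tail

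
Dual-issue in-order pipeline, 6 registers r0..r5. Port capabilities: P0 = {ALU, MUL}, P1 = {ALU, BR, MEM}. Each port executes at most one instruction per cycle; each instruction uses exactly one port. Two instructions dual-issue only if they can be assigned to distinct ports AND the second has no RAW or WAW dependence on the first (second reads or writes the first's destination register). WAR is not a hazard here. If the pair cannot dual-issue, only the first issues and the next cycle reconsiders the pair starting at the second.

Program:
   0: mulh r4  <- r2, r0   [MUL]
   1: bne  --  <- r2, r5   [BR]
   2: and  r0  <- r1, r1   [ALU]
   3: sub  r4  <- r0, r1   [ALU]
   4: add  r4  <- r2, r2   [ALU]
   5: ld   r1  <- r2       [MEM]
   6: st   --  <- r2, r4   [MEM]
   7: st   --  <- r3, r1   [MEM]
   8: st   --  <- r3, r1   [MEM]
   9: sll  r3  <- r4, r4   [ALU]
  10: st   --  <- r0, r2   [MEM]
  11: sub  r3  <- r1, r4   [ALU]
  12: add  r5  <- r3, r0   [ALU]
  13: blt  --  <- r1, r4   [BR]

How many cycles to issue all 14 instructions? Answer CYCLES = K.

CYCLES = 9

  cy0 -> i0+i1 (mulh.MUL+bne.BR) pair
  cy1 -> i2 (and.ALU) RAW r0
  cy2 -> i3 (sub.ALU) WAW r4
  cy3 -> i4+i5 (add.ALU+ld.MEM) pair
  cy4 -> i6 (st.MEM) no-port MEM/MEM
  cy5 -> i7 (st.MEM) no-port MEM/MEM
  cy6 -> i8+i9 (st.MEM+sll.ALU) pair
  cy7 -> i10+i11 (st.MEM+sub.ALU) pair
  cy8 -> i12+i13 (add.ALU+blt.BR) pair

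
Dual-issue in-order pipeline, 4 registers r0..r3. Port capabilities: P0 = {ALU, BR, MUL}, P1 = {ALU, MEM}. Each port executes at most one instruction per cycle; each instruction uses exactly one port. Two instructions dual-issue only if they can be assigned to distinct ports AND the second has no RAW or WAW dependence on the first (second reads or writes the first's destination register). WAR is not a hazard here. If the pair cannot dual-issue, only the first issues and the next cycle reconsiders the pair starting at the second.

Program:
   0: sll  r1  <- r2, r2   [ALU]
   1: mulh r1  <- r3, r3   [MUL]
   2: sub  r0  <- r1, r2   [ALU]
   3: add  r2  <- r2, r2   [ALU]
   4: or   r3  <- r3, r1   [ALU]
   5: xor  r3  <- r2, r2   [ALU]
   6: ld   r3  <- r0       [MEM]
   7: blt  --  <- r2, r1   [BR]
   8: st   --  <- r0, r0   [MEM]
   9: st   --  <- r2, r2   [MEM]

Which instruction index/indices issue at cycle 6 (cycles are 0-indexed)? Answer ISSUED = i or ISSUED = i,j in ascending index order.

c0: i0 sll  WAW r1
c1: i1 mulh  RAW r1
c2: i2,i3 sub add  dual
c3: i4 or  WAW r3
c4: i5 xor  WAW r3
c5: i6,i7 ld blt  dual
c6: i8 st  no-port MEM/MEM
c7: i9 st  tail

ISSUED = 8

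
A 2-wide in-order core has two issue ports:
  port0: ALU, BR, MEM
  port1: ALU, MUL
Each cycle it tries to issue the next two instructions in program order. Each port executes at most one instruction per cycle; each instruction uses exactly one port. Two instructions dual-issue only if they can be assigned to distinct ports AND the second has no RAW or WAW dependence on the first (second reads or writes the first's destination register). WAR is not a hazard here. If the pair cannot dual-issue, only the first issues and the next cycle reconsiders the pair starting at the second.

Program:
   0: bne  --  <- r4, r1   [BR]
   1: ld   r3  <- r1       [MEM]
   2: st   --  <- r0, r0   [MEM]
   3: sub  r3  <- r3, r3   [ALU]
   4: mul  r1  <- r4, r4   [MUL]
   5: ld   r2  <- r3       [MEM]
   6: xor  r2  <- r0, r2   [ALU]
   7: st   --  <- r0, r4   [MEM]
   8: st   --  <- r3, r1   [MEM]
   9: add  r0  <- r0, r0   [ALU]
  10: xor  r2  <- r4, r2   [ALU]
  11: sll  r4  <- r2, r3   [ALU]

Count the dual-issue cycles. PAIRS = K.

PAIRS = 4

0. bne.BR @i0  | no-port BR/MEM
1. ld.MEM @i1  | no-port MEM/MEM
2. st.MEM sub.ALU @i2+i3  | pair
3. mul.MUL ld.MEM @i4+i5  | pair
4. xor.ALU st.MEM @i6+i7  | pair
5. st.MEM add.ALU @i8+i9  | pair
6. xor.ALU @i10  | RAW r2
7. sll.ALU @i11  | tail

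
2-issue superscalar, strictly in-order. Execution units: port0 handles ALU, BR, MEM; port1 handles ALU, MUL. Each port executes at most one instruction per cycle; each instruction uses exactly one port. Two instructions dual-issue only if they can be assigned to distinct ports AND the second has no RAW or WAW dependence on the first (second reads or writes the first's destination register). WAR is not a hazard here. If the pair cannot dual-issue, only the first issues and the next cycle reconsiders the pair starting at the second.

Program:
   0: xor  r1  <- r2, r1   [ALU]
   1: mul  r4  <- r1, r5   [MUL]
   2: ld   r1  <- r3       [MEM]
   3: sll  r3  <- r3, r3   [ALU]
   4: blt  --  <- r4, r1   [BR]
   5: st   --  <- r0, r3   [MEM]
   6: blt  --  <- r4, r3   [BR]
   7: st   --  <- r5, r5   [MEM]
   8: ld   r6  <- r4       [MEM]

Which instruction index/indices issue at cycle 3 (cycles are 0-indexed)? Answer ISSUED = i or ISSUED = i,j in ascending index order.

0. xor @i0  | RAW r1
1. mul ld @i1&i2  | pair
2. sll blt @i3&i4  | pair
3. st @i5  | no-port MEM/BR
4. blt @i6  | no-port BR/MEM
5. st @i7  | no-port MEM/MEM
6. ld @i8  | tail

ISSUED = 5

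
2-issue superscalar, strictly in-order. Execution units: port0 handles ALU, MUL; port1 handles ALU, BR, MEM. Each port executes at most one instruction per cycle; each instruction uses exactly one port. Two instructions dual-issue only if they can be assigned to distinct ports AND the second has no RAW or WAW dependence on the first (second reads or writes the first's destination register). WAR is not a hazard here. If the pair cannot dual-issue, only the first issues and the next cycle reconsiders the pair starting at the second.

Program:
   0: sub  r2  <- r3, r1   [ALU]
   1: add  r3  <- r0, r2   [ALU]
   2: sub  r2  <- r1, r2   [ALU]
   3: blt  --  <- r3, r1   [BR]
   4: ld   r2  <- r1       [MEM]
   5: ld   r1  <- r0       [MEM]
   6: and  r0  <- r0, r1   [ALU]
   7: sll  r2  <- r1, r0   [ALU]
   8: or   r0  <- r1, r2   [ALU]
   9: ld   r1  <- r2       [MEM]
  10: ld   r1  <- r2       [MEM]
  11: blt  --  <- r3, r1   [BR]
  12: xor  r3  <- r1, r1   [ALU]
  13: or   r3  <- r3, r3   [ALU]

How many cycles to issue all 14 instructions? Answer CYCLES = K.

#0 head=0: sub.ALU i0 RAW r2
#1 head=1: add.ALU sub.ALU i1/i2 pair
#2 head=3: blt.BR i3 no-port BR/MEM
#3 head=4: ld.MEM i4 no-port MEM/MEM
#4 head=5: ld.MEM i5 RAW r1
#5 head=6: and.ALU i6 RAW r0
#6 head=7: sll.ALU i7 RAW r2
#7 head=8: or.ALU ld.MEM i8/i9 pair
#8 head=10: ld.MEM i10 no-port MEM/BR
#9 head=11: blt.BR xor.ALU i11/i12 pair
#10 head=13: or.ALU i13 tail

CYCLES = 11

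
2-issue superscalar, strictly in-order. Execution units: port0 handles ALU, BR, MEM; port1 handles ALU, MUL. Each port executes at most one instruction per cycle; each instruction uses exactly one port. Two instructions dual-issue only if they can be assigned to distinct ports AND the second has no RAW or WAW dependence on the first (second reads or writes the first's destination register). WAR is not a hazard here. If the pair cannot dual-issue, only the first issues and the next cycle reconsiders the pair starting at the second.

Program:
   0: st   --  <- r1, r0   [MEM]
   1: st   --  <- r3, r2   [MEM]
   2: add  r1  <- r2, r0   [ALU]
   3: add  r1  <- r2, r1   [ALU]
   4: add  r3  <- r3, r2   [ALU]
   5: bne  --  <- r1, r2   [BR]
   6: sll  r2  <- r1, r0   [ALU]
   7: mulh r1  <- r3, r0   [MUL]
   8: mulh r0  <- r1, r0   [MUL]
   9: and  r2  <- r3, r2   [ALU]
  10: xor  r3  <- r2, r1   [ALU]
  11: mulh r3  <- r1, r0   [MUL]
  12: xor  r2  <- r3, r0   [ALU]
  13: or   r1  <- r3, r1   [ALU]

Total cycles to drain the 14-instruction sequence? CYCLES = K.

c0: i0 st  no-port MEM/MEM
c1: i1,i2 st;add  dual
c2: i3,i4 add;add  dual
c3: i5,i6 bne;sll  dual
c4: i7 mulh  no-port MUL/MUL
c5: i8,i9 mulh;and  dual
c6: i10 xor  WAW r3
c7: i11 mulh  RAW r3
c8: i12,i13 xor;or  dual

CYCLES = 9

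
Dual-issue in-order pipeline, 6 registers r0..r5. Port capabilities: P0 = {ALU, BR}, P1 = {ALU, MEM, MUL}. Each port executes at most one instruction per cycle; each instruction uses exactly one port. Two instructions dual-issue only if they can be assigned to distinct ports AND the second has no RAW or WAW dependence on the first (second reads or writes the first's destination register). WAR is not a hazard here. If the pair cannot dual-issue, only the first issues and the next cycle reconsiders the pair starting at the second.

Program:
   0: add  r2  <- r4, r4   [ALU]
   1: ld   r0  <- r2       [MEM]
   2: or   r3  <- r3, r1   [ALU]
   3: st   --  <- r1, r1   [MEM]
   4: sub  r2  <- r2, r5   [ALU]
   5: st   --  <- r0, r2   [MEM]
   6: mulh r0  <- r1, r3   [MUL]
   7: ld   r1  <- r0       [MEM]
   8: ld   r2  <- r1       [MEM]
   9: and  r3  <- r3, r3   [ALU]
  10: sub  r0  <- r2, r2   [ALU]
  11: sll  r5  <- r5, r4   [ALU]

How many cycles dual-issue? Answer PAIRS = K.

0. add @i0  | RAW r2
1. ld/or @i1&i2  | dual
2. st/sub @i3&i4  | dual
3. st @i5  | no-port MEM/MUL
4. mulh @i6  | no-port MUL/MEM
5. ld @i7  | no-port MEM/MEM
6. ld/and @i8&i9  | dual
7. sub/sll @i10&i11  | dual

PAIRS = 4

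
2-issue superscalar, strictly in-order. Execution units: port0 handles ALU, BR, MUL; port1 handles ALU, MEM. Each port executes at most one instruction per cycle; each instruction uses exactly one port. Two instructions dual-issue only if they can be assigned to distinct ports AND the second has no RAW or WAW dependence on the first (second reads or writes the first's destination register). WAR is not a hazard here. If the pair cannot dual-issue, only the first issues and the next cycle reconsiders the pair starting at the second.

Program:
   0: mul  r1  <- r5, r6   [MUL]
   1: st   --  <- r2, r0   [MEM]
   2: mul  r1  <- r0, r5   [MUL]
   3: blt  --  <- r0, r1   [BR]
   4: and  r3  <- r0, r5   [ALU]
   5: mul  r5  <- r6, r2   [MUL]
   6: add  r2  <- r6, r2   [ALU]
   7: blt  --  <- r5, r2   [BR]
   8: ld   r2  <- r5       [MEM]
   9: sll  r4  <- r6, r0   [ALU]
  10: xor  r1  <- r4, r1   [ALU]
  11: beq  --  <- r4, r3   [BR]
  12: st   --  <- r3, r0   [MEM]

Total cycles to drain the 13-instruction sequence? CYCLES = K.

t=0 i0/i1:mul.MUL/st.MEM ; dual
t=1 i2:mul.MUL ; no-port MUL/BR
t=2 i3/i4:blt.BR/and.ALU ; dual
t=3 i5/i6:mul.MUL/add.ALU ; dual
t=4 i7/i8:blt.BR/ld.MEM ; dual
t=5 i9:sll.ALU ; RAW r4
t=6 i10/i11:xor.ALU/beq.BR ; dual
t=7 i12:st.MEM ; tail

CYCLES = 8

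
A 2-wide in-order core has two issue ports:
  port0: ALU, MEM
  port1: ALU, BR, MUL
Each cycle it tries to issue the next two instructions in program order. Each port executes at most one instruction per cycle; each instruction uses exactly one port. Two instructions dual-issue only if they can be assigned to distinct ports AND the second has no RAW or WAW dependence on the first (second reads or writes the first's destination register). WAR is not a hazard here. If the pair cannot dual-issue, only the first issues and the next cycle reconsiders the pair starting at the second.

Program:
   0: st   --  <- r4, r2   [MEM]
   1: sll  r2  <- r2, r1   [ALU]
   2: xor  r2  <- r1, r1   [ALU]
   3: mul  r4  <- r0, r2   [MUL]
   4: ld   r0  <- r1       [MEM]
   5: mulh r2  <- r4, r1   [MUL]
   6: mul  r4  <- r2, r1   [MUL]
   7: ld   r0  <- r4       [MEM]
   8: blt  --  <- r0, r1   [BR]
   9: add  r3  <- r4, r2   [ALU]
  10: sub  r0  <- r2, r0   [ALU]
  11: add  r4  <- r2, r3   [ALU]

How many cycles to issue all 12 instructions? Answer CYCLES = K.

CYCLES = 8

[0] i0/i1  st;sll  -- dual
[1] i2  xor  -- RAW r2
[2] i3/i4  mul;ld  -- dual
[3] i5  mulh  -- no-port MUL/MUL
[4] i6  mul  -- RAW r4
[5] i7  ld  -- RAW r0
[6] i8/i9  blt;add  -- dual
[7] i10/i11  sub;add  -- dual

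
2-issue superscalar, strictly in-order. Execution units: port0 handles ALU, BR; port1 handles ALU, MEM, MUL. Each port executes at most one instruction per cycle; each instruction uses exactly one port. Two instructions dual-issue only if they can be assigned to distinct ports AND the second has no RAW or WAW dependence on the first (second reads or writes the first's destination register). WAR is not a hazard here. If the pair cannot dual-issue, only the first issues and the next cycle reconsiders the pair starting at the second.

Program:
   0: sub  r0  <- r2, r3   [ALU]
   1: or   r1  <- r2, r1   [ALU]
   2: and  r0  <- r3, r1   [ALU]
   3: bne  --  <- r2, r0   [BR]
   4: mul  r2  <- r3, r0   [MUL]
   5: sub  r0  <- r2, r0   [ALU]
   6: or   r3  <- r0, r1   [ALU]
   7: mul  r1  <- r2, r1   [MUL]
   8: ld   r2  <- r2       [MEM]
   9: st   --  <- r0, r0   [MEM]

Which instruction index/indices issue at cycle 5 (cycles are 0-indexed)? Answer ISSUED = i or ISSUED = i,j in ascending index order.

#0 head=0: sub or i0/i1 dual
#1 head=2: and i2 RAW r0
#2 head=3: bne mul i3/i4 dual
#3 head=5: sub i5 RAW r0
#4 head=6: or mul i6/i7 dual
#5 head=8: ld i8 no-port MEM/MEM
#6 head=9: st i9 tail

ISSUED = 8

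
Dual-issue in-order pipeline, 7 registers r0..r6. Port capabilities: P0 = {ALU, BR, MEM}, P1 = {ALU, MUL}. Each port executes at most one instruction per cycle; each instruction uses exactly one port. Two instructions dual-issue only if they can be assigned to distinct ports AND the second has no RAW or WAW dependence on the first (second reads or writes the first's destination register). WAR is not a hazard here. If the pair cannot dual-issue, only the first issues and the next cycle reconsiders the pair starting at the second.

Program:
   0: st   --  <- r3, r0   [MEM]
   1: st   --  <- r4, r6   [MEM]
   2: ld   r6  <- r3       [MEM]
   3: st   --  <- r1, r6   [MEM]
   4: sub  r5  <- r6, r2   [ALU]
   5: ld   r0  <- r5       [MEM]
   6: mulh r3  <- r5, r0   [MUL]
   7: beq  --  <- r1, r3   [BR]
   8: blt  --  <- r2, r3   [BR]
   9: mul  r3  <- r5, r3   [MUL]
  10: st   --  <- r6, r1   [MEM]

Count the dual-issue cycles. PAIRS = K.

PAIRS = 2

[0] i0  st  -- no-port MEM/MEM
[1] i1  st  -- no-port MEM/MEM
[2] i2  ld  -- no-port MEM/MEM
[3] i3&i4  st;sub  -- pair
[4] i5  ld  -- RAW r0
[5] i6  mulh  -- RAW r3
[6] i7  beq  -- no-port BR/BR
[7] i8&i9  blt;mul  -- pair
[8] i10  st  -- tail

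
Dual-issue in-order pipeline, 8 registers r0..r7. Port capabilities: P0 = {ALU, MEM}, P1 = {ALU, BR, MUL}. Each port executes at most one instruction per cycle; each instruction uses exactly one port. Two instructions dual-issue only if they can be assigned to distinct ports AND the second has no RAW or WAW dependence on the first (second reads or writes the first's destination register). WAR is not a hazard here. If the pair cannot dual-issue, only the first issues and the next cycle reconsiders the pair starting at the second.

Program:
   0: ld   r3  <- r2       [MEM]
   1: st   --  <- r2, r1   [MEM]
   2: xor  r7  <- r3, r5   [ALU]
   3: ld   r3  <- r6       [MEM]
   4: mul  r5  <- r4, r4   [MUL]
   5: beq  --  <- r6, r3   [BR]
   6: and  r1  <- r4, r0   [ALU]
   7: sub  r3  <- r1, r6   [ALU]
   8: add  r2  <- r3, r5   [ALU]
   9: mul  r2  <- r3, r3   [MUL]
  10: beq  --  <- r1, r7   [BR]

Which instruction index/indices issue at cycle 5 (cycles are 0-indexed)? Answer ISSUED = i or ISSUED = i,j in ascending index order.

ISSUED = 8

#0 head=0: ld.MEM i0 no-port MEM/MEM
#1 head=1: st.MEM+xor.ALU i1,i2 pair
#2 head=3: ld.MEM+mul.MUL i3,i4 pair
#3 head=5: beq.BR+and.ALU i5,i6 pair
#4 head=7: sub.ALU i7 RAW r3
#5 head=8: add.ALU i8 WAW r2
#6 head=9: mul.MUL i9 no-port MUL/BR
#7 head=10: beq.BR i10 tail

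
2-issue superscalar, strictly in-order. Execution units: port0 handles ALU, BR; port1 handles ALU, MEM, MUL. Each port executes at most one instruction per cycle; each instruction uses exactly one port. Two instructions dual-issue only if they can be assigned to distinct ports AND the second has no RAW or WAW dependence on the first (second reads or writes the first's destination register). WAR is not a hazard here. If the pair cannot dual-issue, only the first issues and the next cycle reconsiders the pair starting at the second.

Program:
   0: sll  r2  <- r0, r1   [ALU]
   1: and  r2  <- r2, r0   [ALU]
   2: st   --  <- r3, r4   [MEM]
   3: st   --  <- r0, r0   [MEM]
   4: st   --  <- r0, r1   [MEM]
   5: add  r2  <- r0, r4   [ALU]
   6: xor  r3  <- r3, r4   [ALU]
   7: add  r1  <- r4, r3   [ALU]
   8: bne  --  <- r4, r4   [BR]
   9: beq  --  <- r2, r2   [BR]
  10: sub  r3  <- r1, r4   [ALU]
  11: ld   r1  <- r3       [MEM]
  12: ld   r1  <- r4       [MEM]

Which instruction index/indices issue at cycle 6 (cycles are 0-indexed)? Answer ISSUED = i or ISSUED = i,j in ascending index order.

ISSUED = 9,10

c0: i0 sll  RAW+WAW r2
c1: i1/i2 and st  pair
c2: i3 st  no-port MEM/MEM
c3: i4/i5 st add  pair
c4: i6 xor  RAW r3
c5: i7/i8 add bne  pair
c6: i9/i10 beq sub  pair
c7: i11 ld  no-port MEM/MEM
c8: i12 ld  tail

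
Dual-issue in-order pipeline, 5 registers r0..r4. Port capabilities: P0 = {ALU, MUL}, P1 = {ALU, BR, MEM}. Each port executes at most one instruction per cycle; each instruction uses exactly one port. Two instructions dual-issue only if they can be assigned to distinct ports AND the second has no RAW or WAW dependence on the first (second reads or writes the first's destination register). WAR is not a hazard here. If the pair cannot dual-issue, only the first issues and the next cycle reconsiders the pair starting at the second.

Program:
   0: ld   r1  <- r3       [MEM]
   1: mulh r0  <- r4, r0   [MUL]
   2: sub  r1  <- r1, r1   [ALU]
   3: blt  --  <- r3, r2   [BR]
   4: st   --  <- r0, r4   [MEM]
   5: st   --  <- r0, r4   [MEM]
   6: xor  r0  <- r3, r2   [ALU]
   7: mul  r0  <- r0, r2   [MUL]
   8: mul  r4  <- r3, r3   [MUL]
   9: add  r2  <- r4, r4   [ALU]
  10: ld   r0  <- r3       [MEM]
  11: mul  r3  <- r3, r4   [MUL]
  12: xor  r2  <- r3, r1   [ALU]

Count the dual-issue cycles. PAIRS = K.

[0] i0,i1  ld.MEM;mulh.MUL  -- dual
[1] i2,i3  sub.ALU;blt.BR  -- dual
[2] i4  st.MEM  -- no-port MEM/MEM
[3] i5,i6  st.MEM;xor.ALU  -- dual
[4] i7  mul.MUL  -- no-port MUL/MUL
[5] i8  mul.MUL  -- RAW r4
[6] i9,i10  add.ALU;ld.MEM  -- dual
[7] i11  mul.MUL  -- RAW r3
[8] i12  xor.ALU  -- tail

PAIRS = 4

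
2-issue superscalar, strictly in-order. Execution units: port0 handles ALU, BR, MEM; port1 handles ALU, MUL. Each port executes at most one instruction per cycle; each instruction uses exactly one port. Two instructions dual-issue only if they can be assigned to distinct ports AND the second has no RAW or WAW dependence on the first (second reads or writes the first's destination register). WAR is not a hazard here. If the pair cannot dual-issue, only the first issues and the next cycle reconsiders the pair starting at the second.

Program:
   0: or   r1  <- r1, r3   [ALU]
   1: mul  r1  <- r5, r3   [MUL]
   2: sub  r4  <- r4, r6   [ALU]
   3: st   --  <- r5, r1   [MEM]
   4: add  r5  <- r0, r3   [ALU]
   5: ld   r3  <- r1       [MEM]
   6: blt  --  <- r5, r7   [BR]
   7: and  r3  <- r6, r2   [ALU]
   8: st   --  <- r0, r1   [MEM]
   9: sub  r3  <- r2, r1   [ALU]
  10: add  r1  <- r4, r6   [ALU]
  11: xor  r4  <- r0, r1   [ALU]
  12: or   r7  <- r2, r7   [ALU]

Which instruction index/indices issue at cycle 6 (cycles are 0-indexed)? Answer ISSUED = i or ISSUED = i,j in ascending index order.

ISSUED = 10

#0 head=0: or.ALU i0 WAW r1
#1 head=1: mul.MUL;sub.ALU i1+i2 pair
#2 head=3: st.MEM;add.ALU i3+i4 pair
#3 head=5: ld.MEM i5 no-port MEM/BR
#4 head=6: blt.BR;and.ALU i6+i7 pair
#5 head=8: st.MEM;sub.ALU i8+i9 pair
#6 head=10: add.ALU i10 RAW r1
#7 head=11: xor.ALU;or.ALU i11+i12 pair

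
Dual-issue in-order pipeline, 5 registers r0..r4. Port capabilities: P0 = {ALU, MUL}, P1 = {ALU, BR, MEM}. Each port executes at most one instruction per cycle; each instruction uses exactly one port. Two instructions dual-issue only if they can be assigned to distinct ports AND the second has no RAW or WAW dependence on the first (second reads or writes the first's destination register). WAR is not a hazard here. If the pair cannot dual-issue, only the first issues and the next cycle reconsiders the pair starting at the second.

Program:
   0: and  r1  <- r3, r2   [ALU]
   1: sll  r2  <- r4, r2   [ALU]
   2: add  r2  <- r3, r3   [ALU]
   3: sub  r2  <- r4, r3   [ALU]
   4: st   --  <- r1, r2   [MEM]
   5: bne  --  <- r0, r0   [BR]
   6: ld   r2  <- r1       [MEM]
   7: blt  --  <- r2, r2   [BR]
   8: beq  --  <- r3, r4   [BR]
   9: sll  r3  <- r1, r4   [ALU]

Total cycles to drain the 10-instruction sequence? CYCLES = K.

#0 head=0: and.ALU sll.ALU i0,i1 dual
#1 head=2: add.ALU i2 WAW r2
#2 head=3: sub.ALU i3 RAW r2
#3 head=4: st.MEM i4 no-port MEM/BR
#4 head=5: bne.BR i5 no-port BR/MEM
#5 head=6: ld.MEM i6 no-port MEM/BR
#6 head=7: blt.BR i7 no-port BR/BR
#7 head=8: beq.BR sll.ALU i8,i9 dual

CYCLES = 8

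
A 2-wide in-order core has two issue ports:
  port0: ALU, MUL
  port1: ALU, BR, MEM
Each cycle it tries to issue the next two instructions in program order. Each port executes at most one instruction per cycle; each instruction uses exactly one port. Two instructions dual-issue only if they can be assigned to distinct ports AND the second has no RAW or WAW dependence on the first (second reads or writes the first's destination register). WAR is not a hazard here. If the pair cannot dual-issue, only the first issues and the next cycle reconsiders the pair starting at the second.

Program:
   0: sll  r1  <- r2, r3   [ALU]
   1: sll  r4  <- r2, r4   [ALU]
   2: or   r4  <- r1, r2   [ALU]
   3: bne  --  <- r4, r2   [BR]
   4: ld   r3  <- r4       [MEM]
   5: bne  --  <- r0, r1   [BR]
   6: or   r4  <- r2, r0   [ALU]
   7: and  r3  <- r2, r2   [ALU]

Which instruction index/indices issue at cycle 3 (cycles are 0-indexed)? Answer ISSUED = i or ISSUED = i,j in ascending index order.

ISSUED = 4

[0] i0/i1  sll.ALU sll.ALU  -- pair
[1] i2  or.ALU  -- RAW r4
[2] i3  bne.BR  -- no-port BR/MEM
[3] i4  ld.MEM  -- no-port MEM/BR
[4] i5/i6  bne.BR or.ALU  -- pair
[5] i7  and.ALU  -- tail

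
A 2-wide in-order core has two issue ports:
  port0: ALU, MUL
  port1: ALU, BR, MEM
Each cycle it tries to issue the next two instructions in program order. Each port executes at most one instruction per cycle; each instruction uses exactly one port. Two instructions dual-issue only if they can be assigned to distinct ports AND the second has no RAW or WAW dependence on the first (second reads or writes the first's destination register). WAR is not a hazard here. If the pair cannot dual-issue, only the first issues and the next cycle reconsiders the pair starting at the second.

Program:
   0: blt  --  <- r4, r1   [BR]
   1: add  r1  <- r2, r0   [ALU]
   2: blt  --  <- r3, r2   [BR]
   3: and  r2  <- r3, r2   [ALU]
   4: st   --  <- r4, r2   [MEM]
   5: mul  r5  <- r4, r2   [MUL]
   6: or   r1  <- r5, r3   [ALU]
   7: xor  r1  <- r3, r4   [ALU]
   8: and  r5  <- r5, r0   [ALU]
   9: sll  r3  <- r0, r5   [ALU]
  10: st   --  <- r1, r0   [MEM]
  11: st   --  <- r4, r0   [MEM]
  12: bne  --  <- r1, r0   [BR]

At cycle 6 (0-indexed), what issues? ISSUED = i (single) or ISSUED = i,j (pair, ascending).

ISSUED = 11

#0 head=0: blt.BR+add.ALU i0&i1 pair
#1 head=2: blt.BR+and.ALU i2&i3 pair
#2 head=4: st.MEM+mul.MUL i4&i5 pair
#3 head=6: or.ALU i6 WAW r1
#4 head=7: xor.ALU+and.ALU i7&i8 pair
#5 head=9: sll.ALU+st.MEM i9&i10 pair
#6 head=11: st.MEM i11 no-port MEM/BR
#7 head=12: bne.BR i12 tail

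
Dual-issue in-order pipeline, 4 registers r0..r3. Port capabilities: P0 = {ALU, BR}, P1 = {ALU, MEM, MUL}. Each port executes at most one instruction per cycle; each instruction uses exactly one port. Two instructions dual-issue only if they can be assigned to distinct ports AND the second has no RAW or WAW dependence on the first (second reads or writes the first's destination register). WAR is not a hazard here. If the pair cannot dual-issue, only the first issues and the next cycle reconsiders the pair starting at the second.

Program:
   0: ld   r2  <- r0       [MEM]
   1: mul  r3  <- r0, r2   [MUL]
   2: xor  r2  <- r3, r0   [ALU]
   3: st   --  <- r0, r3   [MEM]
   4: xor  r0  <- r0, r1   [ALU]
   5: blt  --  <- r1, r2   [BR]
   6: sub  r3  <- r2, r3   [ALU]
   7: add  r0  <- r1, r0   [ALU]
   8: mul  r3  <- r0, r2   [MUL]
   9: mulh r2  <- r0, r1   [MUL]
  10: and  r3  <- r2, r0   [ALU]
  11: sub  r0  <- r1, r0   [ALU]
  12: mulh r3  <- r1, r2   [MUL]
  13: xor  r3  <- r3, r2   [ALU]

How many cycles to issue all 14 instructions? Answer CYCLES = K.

  cy0 -> i0 (ld.MEM) no-port MEM/MUL
  cy1 -> i1 (mul.MUL) RAW r3
  cy2 -> i2/i3 (xor.ALU+st.MEM) pair
  cy3 -> i4/i5 (xor.ALU+blt.BR) pair
  cy4 -> i6/i7 (sub.ALU+add.ALU) pair
  cy5 -> i8 (mul.MUL) no-port MUL/MUL
  cy6 -> i9 (mulh.MUL) RAW r2
  cy7 -> i10/i11 (and.ALU+sub.ALU) pair
  cy8 -> i12 (mulh.MUL) RAW+WAW r3
  cy9 -> i13 (xor.ALU) tail

CYCLES = 10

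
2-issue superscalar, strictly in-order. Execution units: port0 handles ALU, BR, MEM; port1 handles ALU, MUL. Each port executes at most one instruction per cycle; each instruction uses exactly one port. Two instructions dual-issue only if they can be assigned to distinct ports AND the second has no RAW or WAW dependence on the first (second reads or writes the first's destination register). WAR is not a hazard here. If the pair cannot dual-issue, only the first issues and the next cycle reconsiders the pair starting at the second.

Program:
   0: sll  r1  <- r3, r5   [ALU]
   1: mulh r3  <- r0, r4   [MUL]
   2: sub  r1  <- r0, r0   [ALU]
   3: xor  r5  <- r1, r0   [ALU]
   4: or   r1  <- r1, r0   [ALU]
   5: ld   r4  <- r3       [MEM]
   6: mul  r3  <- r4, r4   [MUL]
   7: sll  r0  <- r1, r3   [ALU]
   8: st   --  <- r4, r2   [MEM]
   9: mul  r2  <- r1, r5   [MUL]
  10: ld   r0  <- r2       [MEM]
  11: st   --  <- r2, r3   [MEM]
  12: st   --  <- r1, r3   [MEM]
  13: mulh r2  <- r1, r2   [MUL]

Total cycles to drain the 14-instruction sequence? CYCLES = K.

CYCLES = 10

  cy0 -> i0,i1 (sll.ALU+mulh.MUL) dual
  cy1 -> i2 (sub.ALU) RAW r1
  cy2 -> i3,i4 (xor.ALU+or.ALU) dual
  cy3 -> i5 (ld.MEM) RAW r4
  cy4 -> i6 (mul.MUL) RAW r3
  cy5 -> i7,i8 (sll.ALU+st.MEM) dual
  cy6 -> i9 (mul.MUL) RAW r2
  cy7 -> i10 (ld.MEM) no-port MEM/MEM
  cy8 -> i11 (st.MEM) no-port MEM/MEM
  cy9 -> i12,i13 (st.MEM+mulh.MUL) dual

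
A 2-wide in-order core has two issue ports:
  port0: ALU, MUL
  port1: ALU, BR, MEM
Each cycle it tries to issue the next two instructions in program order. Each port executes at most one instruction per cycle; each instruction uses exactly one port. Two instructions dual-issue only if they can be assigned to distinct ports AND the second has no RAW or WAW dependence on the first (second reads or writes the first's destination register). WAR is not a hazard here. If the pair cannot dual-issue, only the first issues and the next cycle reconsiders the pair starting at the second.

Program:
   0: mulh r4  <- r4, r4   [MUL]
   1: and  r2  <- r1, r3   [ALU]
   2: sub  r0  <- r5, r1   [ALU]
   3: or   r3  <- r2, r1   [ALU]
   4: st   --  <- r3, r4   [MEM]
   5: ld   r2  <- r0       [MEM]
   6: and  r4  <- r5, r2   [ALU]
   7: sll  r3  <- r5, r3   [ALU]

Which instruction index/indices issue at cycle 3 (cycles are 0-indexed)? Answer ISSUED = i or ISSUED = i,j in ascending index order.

t=0 i0+i1:mulh/and ; 2-wide
t=1 i2+i3:sub/or ; 2-wide
t=2 i4:st ; no-port MEM/MEM
t=3 i5:ld ; RAW r2
t=4 i6+i7:and/sll ; 2-wide

ISSUED = 5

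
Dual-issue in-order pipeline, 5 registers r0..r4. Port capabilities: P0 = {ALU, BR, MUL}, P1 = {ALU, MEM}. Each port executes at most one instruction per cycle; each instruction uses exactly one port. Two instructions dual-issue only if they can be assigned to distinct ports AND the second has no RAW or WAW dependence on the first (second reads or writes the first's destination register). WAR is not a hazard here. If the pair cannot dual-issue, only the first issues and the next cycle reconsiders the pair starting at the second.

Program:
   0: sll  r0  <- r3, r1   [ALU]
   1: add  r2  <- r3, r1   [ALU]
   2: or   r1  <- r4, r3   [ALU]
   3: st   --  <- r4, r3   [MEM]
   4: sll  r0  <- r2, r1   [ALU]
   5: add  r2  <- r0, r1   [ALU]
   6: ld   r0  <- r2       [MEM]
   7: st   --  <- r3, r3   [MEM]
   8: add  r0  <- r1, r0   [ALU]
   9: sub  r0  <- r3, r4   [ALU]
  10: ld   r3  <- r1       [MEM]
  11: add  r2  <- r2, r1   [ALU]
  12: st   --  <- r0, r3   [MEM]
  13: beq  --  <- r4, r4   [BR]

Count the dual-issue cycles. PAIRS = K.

0. sll+add @i0,i1  | 2-wide
1. or+st @i2,i3  | 2-wide
2. sll @i4  | RAW r0
3. add @i5  | RAW r2
4. ld @i6  | no-port MEM/MEM
5. st+add @i7,i8  | 2-wide
6. sub+ld @i9,i10  | 2-wide
7. add+st @i11,i12  | 2-wide
8. beq @i13  | tail

PAIRS = 5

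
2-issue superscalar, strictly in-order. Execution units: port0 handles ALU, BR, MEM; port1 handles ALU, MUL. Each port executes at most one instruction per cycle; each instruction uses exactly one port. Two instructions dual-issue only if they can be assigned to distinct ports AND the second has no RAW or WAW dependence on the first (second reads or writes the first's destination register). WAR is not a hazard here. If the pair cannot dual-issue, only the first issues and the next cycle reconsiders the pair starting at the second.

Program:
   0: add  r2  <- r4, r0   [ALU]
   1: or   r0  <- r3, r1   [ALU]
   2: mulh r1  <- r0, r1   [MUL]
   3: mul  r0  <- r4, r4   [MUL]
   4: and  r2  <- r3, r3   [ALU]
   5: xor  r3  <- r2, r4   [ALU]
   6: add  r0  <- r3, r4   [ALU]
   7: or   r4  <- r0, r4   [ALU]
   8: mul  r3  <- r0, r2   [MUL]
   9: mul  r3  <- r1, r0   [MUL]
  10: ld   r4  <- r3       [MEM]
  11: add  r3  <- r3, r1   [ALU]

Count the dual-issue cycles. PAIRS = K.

  cy0 -> i0+i1 (add.ALU or.ALU) dual
  cy1 -> i2 (mulh.MUL) no-port MUL/MUL
  cy2 -> i3+i4 (mul.MUL and.ALU) dual
  cy3 -> i5 (xor.ALU) RAW r3
  cy4 -> i6 (add.ALU) RAW r0
  cy5 -> i7+i8 (or.ALU mul.MUL) dual
  cy6 -> i9 (mul.MUL) RAW r3
  cy7 -> i10+i11 (ld.MEM add.ALU) dual

PAIRS = 4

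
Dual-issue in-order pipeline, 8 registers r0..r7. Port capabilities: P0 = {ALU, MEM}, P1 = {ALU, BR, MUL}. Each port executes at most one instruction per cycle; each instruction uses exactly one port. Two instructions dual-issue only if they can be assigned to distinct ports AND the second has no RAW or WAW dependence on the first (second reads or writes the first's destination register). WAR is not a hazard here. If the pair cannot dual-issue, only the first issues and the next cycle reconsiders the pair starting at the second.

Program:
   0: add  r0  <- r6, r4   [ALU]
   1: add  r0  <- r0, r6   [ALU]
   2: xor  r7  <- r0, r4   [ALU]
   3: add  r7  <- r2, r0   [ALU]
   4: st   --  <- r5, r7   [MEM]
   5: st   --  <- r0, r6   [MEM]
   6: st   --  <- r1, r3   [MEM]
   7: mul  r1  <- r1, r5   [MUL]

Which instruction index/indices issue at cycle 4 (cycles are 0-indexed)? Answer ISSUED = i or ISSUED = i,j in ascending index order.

#0 head=0: add.ALU i0 RAW+WAW r0
#1 head=1: add.ALU i1 RAW r0
#2 head=2: xor.ALU i2 WAW r7
#3 head=3: add.ALU i3 RAW r7
#4 head=4: st.MEM i4 no-port MEM/MEM
#5 head=5: st.MEM i5 no-port MEM/MEM
#6 head=6: st.MEM mul.MUL i6/i7 dual

ISSUED = 4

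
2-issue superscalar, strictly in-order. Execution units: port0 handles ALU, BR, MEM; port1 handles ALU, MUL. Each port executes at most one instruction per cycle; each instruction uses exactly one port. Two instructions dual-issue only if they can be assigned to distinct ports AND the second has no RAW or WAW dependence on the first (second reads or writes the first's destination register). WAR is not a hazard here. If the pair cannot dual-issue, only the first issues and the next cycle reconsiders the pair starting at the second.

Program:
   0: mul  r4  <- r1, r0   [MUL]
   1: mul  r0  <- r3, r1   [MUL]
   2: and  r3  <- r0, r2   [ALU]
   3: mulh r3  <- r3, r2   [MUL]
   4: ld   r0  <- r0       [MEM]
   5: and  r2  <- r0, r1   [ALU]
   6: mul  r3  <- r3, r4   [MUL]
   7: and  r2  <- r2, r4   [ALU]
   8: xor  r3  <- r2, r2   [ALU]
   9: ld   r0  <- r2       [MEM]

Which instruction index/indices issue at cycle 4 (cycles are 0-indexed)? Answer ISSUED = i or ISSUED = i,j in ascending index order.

t=0 i0:mul.MUL ; no-port MUL/MUL
t=1 i1:mul.MUL ; RAW r0
t=2 i2:and.ALU ; RAW+WAW r3
t=3 i3+i4:mulh.MUL+ld.MEM ; dual
t=4 i5+i6:and.ALU+mul.MUL ; dual
t=5 i7:and.ALU ; RAW r2
t=6 i8+i9:xor.ALU+ld.MEM ; dual

ISSUED = 5,6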